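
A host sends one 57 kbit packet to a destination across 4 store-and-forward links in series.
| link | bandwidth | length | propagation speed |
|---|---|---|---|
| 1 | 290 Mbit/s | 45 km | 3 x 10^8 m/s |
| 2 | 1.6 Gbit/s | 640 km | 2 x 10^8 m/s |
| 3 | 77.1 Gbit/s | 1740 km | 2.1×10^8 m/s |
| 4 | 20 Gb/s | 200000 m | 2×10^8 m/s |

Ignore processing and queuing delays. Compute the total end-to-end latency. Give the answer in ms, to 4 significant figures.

L = 57000 bits.
Transmission delays (L/R per hop): 0.196552, 0.035625, 0.0007393, 0.00285 ms; sum = 0.235766 ms.
Propagation delays (d/s per hop): 0.15, 3.2, 8.28571, 1 ms; sum = 12.6357 ms.
End-to-end = 12.87 ms.

12.87 ms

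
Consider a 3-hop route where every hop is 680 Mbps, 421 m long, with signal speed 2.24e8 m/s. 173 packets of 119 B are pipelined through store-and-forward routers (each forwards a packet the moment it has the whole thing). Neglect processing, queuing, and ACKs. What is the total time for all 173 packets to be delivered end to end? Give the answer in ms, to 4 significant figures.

Per-hop transmission t_tx = L/R = 952/680000000 = 0.0014 ms.
Per-hop propagation t_prop = 421/2.24e+08 = 0.00187946 ms.
Pipeline fill: first packet needs 3·t_tx to clear all hops; remaining 172 packets each add one t_tx.
Total = (3+173-1)·t_tx + 3·t_prop = 175·0.0014 + 3·0.00187946 = 0.2506 ms.

0.2506 ms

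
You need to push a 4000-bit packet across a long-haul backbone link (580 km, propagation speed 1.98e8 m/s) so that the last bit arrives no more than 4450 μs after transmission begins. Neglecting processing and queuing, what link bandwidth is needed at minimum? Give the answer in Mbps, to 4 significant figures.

2.630 Mbps

Propagation delay = 580000 / 198000000 = 2929.29 μs.
Transmission budget = 4450 − 2929.29 = 1520.71 μs.
R ≥ L / t_tx = 4000 bits / 0.00152071 s = 2.630 Mbps.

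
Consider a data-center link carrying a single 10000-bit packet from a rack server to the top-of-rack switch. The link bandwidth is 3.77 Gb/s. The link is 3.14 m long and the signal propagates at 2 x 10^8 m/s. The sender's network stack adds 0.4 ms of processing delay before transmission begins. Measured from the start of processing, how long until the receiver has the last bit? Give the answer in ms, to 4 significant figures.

0.4027 ms

Transmission delay = L/R = 10000 / 3770000000 = 0.00265252 ms.
Propagation delay = d/s = 3.14 m / 200000000 m/s = 1.57e-05 ms.
Plus processing delay 0.4 ms = 0.4 ms.
Total = 0.4027 ms.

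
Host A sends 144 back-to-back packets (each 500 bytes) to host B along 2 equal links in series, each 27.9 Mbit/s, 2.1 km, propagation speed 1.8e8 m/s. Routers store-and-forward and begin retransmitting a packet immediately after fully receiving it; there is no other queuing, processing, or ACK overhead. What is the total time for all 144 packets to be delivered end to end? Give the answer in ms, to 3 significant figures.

Per-hop transmission t_tx = L/R = 4000/27900000 = 0.143369 ms.
Per-hop propagation t_prop = 2100/180000000 = 0.0116667 ms.
Pipeline fill: first packet needs 2·t_tx to clear all hops; remaining 143 packets each add one t_tx.
Total = (2+144-1)·t_tx + 2·t_prop = 145·0.143369 + 2·0.0116667 = 20.8 ms.

20.8 ms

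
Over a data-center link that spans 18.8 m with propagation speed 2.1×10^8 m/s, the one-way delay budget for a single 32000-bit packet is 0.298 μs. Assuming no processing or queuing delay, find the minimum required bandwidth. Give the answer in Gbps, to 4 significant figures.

153.5 Gbps

Propagation delay = 18.8 / 210000000 = 0.0895238 μs.
Transmission budget = 0.298 − 0.0895238 = 0.208476 μs.
R ≥ L / t_tx = 32000 bits / 2.08476e-07 s = 153.5 Gbps.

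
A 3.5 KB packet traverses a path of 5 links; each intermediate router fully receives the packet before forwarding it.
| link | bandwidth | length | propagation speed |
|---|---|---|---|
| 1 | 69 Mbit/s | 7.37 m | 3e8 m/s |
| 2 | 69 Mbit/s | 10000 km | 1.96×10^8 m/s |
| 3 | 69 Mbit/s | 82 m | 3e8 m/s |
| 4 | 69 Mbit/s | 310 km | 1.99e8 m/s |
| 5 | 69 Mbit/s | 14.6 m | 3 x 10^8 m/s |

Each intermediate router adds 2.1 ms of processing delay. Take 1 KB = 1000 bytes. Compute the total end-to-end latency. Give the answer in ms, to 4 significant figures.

63.01 ms

L = 28000 bits.
Transmission delay per hop = L/R = 28000/69000000 = 0.405797 ms; 5 hops → 2.02899 ms.
Propagation delays (d/s per hop): 2.45667e-05, 51.0204, 0.000273333, 1.55779, 4.86667e-05 ms; sum = 52.5785 ms.
Processing at 4 router(s): 4 × 2.1 ms = 8.4 ms.
End-to-end = 63.01 ms.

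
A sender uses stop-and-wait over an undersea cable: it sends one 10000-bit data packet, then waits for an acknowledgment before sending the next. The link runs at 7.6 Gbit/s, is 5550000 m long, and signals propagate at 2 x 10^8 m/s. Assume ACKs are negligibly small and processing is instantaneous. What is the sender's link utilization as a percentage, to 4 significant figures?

t_tx = L/R = 10000/7600000000 = 1.31579e-06 s.
t_prop = 5550000/200000000 = 0.02775 s; RTT = 0.0555 s.
Cycle = t_tx + RTT = 0.0555013 s.
Utilization = t_tx / cycle = 1.31579e-06/0.0555013 = 0.002371 %.

0.002371 %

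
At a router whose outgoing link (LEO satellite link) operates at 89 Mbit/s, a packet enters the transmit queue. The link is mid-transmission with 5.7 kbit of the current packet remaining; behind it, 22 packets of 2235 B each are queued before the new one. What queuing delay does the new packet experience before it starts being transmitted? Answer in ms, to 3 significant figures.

Each queued packet: L/R = 17880/89000000 = 0.200899 ms.
22 queued → 4.41978 ms.
Plus remaining 5700 bits of current packet: 0.0640449 ms.
Queuing delay = 4.48 ms.

4.48 ms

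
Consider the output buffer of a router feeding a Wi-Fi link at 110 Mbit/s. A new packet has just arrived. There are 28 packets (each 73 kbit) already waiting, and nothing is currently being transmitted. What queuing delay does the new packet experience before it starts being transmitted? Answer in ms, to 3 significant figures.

Each queued packet: L/R = 73000/110000000 = 0.663636 ms.
28 queued → 18.5818 ms.
Queuing delay = 18.6 ms.

18.6 ms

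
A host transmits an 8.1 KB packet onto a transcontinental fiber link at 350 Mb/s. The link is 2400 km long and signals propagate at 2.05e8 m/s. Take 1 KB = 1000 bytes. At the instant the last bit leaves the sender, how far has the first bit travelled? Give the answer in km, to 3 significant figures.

t_tx = L/R = 64800/350000000 = 0.000185143 s.
Distance = s × t_tx = 2.05e+08 × 0.000185143 = 38.0 km.

38.0 km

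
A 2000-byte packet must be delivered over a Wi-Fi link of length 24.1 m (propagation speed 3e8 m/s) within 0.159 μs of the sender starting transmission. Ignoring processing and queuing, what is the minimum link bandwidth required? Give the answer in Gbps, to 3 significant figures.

203 Gbps

L = 16000 bits.
Propagation delay = 24.1 / 300000000 = 0.0803333 μs.
Transmission budget = 0.159 − 0.0803333 = 0.0786667 μs.
R ≥ L / t_tx = 16000 bits / 7.86667e-08 s = 203 Gbps.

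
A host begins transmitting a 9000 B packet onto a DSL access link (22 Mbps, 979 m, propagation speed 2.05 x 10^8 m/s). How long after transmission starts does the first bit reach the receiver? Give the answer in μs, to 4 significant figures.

4.776 μs

First bit experiences only propagation delay: d/s = 979/2.05e+08 = 4.776 μs.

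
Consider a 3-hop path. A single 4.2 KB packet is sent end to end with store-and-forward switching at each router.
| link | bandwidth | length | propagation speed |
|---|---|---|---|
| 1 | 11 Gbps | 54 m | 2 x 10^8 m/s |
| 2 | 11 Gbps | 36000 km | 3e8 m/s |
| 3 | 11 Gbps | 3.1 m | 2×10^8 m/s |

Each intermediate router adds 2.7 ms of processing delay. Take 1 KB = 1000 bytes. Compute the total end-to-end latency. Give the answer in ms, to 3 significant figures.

L = 33600 bits.
Transmission delay per hop = L/R = 33600/11000000000 = 0.00305455 ms; 3 hops → 0.00916364 ms.
Propagation delays (d/s per hop): 0.00027, 120, 1.55e-05 ms; sum = 120 ms.
Processing at 2 router(s): 2 × 2.7 ms = 5.4 ms.
End-to-end = 125 ms.

125 ms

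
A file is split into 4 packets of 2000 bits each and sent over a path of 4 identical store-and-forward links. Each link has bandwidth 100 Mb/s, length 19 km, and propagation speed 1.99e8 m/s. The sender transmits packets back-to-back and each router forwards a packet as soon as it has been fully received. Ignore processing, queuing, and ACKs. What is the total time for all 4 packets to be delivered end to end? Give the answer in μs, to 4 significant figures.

Per-hop transmission t_tx = L/R = 2000/100000000 = 20 μs.
Per-hop propagation t_prop = 19000/199000000 = 95.4774 μs.
Pipeline fill: first packet needs 4·t_tx to clear all hops; remaining 3 packets each add one t_tx.
Total = (4+4-1)·t_tx + 4·t_prop = 7·20 + 4·95.4774 = 521.9 μs.

521.9 μs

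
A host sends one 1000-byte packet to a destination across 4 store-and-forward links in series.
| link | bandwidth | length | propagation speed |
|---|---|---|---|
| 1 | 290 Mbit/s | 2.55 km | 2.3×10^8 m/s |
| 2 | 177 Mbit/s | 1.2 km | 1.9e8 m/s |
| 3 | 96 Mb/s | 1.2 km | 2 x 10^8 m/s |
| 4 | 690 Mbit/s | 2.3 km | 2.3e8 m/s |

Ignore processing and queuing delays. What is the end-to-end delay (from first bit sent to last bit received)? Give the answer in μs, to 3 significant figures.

201 μs

L = 1000 × 8 = 8000 bits.
Transmission delays (L/R per hop): 27.5862, 45.1977, 83.3333, 11.5942 μs; sum = 167.711 μs.
Propagation delays (d/s per hop): 11.087, 6.31579, 6, 10 μs; sum = 33.4027 μs.
End-to-end = 201 μs.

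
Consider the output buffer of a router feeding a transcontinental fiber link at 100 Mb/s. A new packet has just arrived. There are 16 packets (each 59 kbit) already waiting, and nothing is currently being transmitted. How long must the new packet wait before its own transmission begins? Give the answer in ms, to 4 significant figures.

9.440 ms

Each queued packet: L/R = 59000/100000000 = 0.59 ms.
16 queued → 9.44 ms.
Queuing delay = 9.440 ms.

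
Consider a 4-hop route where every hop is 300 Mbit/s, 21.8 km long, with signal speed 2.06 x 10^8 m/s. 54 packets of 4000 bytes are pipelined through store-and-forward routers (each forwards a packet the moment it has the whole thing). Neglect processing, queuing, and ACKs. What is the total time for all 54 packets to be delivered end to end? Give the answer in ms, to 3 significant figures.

6.50 ms

Per-hop transmission t_tx = L/R = 32000/300000000 = 0.106667 ms.
Per-hop propagation t_prop = 21800/206000000 = 0.105825 ms.
Pipeline fill: first packet needs 4·t_tx to clear all hops; remaining 53 packets each add one t_tx.
Total = (4+54-1)·t_tx + 4·t_prop = 57·0.106667 + 4·0.105825 = 6.50 ms.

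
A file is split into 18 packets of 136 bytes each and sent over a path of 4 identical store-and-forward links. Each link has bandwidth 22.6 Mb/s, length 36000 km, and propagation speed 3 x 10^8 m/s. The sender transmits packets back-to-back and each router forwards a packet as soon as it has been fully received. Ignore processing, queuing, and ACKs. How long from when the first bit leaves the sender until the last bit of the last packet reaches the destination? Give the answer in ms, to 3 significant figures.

Per-hop transmission t_tx = L/R = 1088/22600000 = 0.0481416 ms.
Per-hop propagation t_prop = 36000000/300000000 = 120 ms.
Pipeline fill: first packet needs 4·t_tx to clear all hops; remaining 17 packets each add one t_tx.
Total = (4+18-1)·t_tx + 4·t_prop = 21·0.0481416 + 4·120 = 481 ms.

481 ms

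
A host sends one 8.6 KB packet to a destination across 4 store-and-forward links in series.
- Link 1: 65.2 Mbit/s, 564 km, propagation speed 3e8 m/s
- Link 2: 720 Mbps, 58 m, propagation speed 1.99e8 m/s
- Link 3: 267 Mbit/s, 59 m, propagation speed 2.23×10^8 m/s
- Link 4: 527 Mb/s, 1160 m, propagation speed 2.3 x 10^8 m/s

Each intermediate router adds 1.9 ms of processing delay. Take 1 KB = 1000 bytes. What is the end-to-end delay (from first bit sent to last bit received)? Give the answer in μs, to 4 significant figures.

9125 μs

L = 68800 bits.
Transmission delays (L/R per hop): 1055.21, 95.5556, 257.678, 130.55 μs; sum = 1539 μs.
Propagation delays (d/s per hop): 1880, 0.291457, 0.264574, 5.04348 μs; sum = 1885.6 μs.
Processing at 3 router(s): 3 × 1.9 ms = 5700 μs.
End-to-end = 9125 μs.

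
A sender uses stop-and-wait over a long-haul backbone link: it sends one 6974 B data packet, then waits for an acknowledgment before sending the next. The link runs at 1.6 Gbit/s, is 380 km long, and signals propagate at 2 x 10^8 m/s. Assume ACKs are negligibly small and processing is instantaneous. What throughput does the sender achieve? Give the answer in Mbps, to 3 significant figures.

14.5 Mbps

t_tx = L/R = 55792/1600000000 = 3.487e-05 s.
t_prop = 380000/200000000 = 0.0019 s; RTT = 0.0038 s.
Cycle = t_tx + RTT = 0.00383487 s.
Throughput = L / cycle = 55792 / 0.00383487 = 14.5 Mbps.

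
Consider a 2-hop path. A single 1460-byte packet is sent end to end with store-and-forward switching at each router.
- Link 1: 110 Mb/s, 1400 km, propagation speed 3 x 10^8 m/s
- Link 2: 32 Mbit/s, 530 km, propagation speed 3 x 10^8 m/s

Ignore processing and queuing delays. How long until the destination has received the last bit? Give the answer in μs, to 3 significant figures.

6900 μs

L = 1460 × 8 = 11680 bits.
Transmission delays (L/R per hop): 106.182, 365 μs; sum = 471.182 μs.
Propagation delays (d/s per hop): 4666.67, 1766.67 μs; sum = 6433.33 μs.
End-to-end = 6900 μs.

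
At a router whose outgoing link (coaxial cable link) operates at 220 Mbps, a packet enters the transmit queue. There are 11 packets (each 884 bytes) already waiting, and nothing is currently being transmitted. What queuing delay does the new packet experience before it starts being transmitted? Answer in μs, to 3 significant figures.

354 μs

Each queued packet: L/R = 7072/220000000 = 32.1455 μs.
11 queued → 353.6 μs.
Queuing delay = 354 μs.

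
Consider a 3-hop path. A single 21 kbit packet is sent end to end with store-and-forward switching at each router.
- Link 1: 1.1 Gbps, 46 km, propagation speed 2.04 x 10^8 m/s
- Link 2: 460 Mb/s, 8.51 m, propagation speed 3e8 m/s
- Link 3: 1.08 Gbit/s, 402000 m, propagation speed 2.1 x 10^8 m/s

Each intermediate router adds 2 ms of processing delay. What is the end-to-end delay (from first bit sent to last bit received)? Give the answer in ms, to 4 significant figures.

6.224 ms

L = 21000 bits.
Transmission delays (L/R per hop): 0.0190909, 0.0456522, 0.0194444 ms; sum = 0.0841875 ms.
Propagation delays (d/s per hop): 0.22549, 2.83667e-05, 1.91429 ms; sum = 2.1398 ms.
Processing at 2 router(s): 2 × 2 ms = 4 ms.
End-to-end = 6.224 ms.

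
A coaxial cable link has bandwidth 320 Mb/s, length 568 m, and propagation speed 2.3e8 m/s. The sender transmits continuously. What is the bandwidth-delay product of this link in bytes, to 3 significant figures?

Propagation delay = 568 / 2.3e+08 = 2.46957e-06 s.
BDP = R × t_prop = 320000000 × 2.46957e-06 = 790.261 bits.
In bytes: 790.261/8 = 98.8 bytes.

98.8 bytes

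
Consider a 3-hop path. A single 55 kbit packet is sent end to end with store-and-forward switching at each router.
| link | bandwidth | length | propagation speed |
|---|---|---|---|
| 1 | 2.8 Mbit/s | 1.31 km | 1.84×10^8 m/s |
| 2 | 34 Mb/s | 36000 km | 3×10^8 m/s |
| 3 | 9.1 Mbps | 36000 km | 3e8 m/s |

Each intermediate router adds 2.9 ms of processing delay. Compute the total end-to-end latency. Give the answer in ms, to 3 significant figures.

273 ms

L = 55000 bits.
Transmission delays (L/R per hop): 19.6429, 1.61765, 6.04396 ms; sum = 27.3045 ms.
Propagation delays (d/s per hop): 0.00711957, 120, 120 ms; sum = 240.007 ms.
Processing at 2 router(s): 2 × 2.9 ms = 5.8 ms.
End-to-end = 273 ms.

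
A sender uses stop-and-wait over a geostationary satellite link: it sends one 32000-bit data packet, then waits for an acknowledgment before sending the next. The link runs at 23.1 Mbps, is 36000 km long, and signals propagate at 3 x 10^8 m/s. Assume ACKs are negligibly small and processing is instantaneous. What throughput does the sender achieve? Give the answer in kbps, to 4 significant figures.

t_tx = L/R = 32000/23100000 = 0.00138528 s.
t_prop = 36000000/300000000 = 0.12 s; RTT = 0.24 s.
Cycle = t_tx + RTT = 0.241385 s.
Throughput = L / cycle = 32000 / 0.241385 = 132.6 kbps.

132.6 kbps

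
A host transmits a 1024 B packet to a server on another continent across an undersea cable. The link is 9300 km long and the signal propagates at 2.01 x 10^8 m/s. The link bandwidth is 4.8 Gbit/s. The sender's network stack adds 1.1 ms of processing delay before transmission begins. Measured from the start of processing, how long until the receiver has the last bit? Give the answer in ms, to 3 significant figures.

L = 1024 × 8 = 8192 bits.
Transmission delay = L/R = 8192 / 4800000000 = 0.00170667 ms.
Propagation delay = d/s = 9300000 m / 2.01e+08 m/s = 46.2687 ms.
Plus processing delay 1.1 ms = 1.1 ms.
Total = 47.4 ms.

47.4 ms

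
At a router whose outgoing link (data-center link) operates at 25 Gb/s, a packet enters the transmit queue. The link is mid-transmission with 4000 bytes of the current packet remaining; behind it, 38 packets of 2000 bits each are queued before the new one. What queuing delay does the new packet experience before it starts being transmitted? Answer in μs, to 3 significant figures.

Each queued packet: L/R = 2000/25000000000 = 0.08 μs.
38 queued → 3.04 μs.
Plus remaining 32000 bits of current packet: 1.28 μs.
Queuing delay = 4.32 μs.

4.32 μs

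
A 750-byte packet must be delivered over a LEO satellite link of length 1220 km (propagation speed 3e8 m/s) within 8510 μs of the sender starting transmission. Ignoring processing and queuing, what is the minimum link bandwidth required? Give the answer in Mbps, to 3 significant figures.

L = 6000 bits.
Propagation delay = 1220000 / 300000000 = 4066.67 μs.
Transmission budget = 8510 − 4066.67 = 4443.33 μs.
R ≥ L / t_tx = 6000 bits / 0.00444333 s = 1.35 Mbps.

1.35 Mbps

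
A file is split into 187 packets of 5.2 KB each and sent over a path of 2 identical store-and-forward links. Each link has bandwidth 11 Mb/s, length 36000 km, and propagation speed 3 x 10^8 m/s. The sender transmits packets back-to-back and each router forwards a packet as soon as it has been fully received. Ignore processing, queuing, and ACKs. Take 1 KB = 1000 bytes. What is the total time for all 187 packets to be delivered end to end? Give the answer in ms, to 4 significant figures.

Per-hop transmission t_tx = L/R = 41600/11000000 = 3.78182 ms.
Per-hop propagation t_prop = 36000000/300000000 = 120 ms.
Pipeline fill: first packet needs 2·t_tx to clear all hops; remaining 186 packets each add one t_tx.
Total = (2+187-1)·t_tx + 2·t_prop = 188·3.78182 + 2·120 = 951.0 ms.

951.0 ms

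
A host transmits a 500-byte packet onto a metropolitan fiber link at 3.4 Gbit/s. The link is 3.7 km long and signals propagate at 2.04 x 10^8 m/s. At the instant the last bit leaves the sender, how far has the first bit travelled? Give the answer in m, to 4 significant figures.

240.0 m

t_tx = L/R = 4000/3400000000 = 1.17647e-06 s.
Distance = s × t_tx = 204000000 × 1.17647e-06 = 240.0 m.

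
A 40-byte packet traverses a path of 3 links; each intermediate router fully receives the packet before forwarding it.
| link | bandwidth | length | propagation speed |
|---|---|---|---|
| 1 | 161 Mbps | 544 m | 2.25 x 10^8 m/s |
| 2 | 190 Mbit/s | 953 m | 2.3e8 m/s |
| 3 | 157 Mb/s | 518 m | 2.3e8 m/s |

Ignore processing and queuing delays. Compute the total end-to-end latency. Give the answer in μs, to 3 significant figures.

14.5 μs

L = 40 × 8 = 320 bits.
Transmission delays (L/R per hop): 1.98758, 1.68421, 2.03822 μs; sum = 5.71 μs.
Propagation delays (d/s per hop): 2.41778, 4.14348, 2.25217 μs; sum = 8.81343 μs.
End-to-end = 14.5 μs.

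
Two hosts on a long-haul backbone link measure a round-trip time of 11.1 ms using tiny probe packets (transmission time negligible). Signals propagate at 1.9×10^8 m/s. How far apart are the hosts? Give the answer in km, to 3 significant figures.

1050 km

One-way propagation = RTT/2 = 5.55 ms.
d = s × t = 190000000 × 0.00555 = 1050 km.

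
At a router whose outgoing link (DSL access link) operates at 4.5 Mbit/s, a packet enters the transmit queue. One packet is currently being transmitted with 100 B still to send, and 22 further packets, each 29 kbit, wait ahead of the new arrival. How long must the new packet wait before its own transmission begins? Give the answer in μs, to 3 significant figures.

142000 μs

Each queued packet: L/R = 29000/4500000 = 6444.44 μs.
22 queued → 141778 μs.
Plus remaining 800 bits of current packet: 177.778 μs.
Queuing delay = 142000 μs.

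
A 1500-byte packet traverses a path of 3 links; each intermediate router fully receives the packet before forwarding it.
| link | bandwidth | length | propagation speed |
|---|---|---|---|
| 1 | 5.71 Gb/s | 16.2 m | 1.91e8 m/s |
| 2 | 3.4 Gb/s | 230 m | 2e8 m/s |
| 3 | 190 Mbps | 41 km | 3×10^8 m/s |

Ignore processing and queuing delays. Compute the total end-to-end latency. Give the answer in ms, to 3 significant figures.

0.207 ms

L = 1500 × 8 = 12000 bits.
Transmission delays (L/R per hop): 0.00210158, 0.00352941, 0.0631579 ms; sum = 0.0687889 ms.
Propagation delays (d/s per hop): 8.48168e-05, 0.00115, 0.136667 ms; sum = 0.137901 ms.
End-to-end = 0.207 ms.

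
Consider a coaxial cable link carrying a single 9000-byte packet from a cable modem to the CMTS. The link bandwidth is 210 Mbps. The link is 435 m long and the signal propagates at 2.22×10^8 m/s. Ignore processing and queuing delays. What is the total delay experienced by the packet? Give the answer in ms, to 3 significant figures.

0.345 ms

L = 9000 × 8 = 72000 bits.
Transmission delay = L/R = 72000 / 210000000 = 0.342857 ms.
Propagation delay = d/s = 435 m / 2.22e+08 m/s = 0.00195946 ms.
Total = 0.345 ms.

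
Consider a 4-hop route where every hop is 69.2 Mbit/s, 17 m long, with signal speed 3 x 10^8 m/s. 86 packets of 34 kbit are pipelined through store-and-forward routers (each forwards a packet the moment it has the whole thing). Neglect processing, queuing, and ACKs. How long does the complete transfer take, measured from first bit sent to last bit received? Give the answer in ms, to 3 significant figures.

43.7 ms

Per-hop transmission t_tx = L/R = 34000/69200000 = 0.491329 ms.
Per-hop propagation t_prop = 17/300000000 = 5.66667e-05 ms.
Pipeline fill: first packet needs 4·t_tx to clear all hops; remaining 85 packets each add one t_tx.
Total = (4+86-1)·t_tx + 4·t_prop = 89·0.491329 + 4·5.66667e-05 = 43.7 ms.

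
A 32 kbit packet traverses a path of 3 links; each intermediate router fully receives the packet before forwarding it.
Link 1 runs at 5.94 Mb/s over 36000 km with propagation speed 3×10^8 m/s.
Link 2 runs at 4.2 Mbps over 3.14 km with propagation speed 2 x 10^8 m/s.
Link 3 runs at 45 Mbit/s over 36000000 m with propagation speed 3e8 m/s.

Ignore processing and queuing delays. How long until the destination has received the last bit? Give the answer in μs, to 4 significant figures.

L = 32000 bits.
Transmission delays (L/R per hop): 5387.21, 7619.05, 711.111 μs; sum = 13717.4 μs.
Propagation delays (d/s per hop): 120000, 15.7, 120000 μs; sum = 240016 μs.
End-to-end = 253700 μs.

253700 μs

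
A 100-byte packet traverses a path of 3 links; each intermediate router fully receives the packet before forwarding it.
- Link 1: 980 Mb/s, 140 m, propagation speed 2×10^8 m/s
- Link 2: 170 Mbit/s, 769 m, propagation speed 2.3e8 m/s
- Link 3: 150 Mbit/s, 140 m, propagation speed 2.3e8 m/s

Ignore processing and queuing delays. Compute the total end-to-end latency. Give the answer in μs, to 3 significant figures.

15.5 μs

L = 100 × 8 = 800 bits.
Transmission delays (L/R per hop): 0.816327, 4.70588, 5.33333 μs; sum = 10.8555 μs.
Propagation delays (d/s per hop): 0.7, 3.34348, 0.608696 μs; sum = 4.65217 μs.
End-to-end = 15.5 μs.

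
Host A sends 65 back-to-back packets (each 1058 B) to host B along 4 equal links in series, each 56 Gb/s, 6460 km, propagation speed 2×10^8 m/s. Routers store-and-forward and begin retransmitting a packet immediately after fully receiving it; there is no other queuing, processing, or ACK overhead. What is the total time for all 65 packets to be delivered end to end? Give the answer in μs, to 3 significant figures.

Per-hop transmission t_tx = L/R = 8464/56000000000 = 0.151143 μs.
Per-hop propagation t_prop = 6460000/200000000 = 32300 μs.
Pipeline fill: first packet needs 4·t_tx to clear all hops; remaining 64 packets each add one t_tx.
Total = (4+65-1)·t_tx + 4·t_prop = 68·0.151143 + 4·32300 = 129000 μs.

129000 μs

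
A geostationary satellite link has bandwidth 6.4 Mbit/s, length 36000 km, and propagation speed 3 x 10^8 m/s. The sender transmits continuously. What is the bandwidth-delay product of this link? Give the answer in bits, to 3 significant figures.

768000 bits

Propagation delay = 36000000 / 300000000 = 0.12 s.
BDP = R × t_prop = 6400000 × 0.12 = 768000 bits.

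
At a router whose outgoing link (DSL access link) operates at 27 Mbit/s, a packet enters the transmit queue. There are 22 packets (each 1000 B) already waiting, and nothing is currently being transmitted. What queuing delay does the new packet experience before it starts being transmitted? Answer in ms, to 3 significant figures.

6.52 ms

Each queued packet: L/R = 8000/27000000 = 0.296296 ms.
22 queued → 6.51852 ms.
Queuing delay = 6.52 ms.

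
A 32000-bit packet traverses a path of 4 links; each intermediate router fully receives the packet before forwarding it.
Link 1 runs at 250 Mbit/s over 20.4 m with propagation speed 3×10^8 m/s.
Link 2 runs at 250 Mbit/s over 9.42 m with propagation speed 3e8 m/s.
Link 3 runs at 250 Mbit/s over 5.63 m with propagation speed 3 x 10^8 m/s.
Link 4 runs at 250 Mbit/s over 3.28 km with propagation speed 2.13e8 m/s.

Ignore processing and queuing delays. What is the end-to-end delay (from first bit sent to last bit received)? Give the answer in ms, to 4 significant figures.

Transmission delay per hop = L/R = 32000/250000000 = 0.128 ms; 4 hops → 0.512 ms.
Propagation delays (d/s per hop): 6.8e-05, 3.14e-05, 1.87667e-05, 0.0153991 ms; sum = 0.0155172 ms.
End-to-end = 0.5275 ms.

0.5275 ms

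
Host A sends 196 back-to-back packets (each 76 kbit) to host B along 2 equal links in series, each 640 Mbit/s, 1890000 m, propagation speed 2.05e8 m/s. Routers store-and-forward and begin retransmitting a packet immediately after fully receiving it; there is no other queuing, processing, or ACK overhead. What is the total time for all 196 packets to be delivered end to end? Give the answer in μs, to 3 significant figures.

41800 μs

Per-hop transmission t_tx = L/R = 76000/640000000 = 118.75 μs.
Per-hop propagation t_prop = 1890000/2.05e+08 = 9219.51 μs.
Pipeline fill: first packet needs 2·t_tx to clear all hops; remaining 195 packets each add one t_tx.
Total = (2+196-1)·t_tx + 2·t_prop = 197·118.75 + 2·9219.51 = 41800 μs.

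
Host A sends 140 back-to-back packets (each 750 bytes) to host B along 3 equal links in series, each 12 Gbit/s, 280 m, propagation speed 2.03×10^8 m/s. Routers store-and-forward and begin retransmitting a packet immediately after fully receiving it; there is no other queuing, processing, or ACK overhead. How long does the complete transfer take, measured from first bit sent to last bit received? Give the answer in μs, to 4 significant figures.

75.14 μs

Per-hop transmission t_tx = L/R = 6000/12000000000 = 0.5 μs.
Per-hop propagation t_prop = 280/2.03e+08 = 1.37931 μs.
Pipeline fill: first packet needs 3·t_tx to clear all hops; remaining 139 packets each add one t_tx.
Total = (3+140-1)·t_tx + 3·t_prop = 142·0.5 + 3·1.37931 = 75.14 μs.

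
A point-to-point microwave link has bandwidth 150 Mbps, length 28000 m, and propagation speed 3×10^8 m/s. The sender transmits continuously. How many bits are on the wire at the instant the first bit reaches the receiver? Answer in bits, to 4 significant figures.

14000 bits

Propagation delay = 28000 / 300000000 = 9.33333e-05 s.
BDP = R × t_prop = 150000000 × 9.33333e-05 = 14000 bits.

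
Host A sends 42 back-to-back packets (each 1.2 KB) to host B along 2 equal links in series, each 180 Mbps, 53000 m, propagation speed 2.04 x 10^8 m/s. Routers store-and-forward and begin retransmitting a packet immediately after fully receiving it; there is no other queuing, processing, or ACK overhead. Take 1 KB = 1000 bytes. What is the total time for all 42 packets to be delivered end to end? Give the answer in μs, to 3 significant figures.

Per-hop transmission t_tx = L/R = 9600/180000000 = 53.3333 μs.
Per-hop propagation t_prop = 53000/204000000 = 259.804 μs.
Pipeline fill: first packet needs 2·t_tx to clear all hops; remaining 41 packets each add one t_tx.
Total = (2+42-1)·t_tx + 2·t_prop = 43·53.3333 + 2·259.804 = 2810 μs.

2810 μs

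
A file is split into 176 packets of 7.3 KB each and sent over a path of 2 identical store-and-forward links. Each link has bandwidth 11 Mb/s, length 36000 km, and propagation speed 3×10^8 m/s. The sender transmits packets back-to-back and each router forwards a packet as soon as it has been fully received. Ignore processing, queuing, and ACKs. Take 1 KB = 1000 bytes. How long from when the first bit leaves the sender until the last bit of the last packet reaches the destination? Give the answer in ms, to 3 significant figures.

Per-hop transmission t_tx = L/R = 58400/11000000 = 5.30909 ms.
Per-hop propagation t_prop = 36000000/300000000 = 120 ms.
Pipeline fill: first packet needs 2·t_tx to clear all hops; remaining 175 packets each add one t_tx.
Total = (2+176-1)·t_tx + 2·t_prop = 177·5.30909 + 2·120 = 1180 ms.

1180 ms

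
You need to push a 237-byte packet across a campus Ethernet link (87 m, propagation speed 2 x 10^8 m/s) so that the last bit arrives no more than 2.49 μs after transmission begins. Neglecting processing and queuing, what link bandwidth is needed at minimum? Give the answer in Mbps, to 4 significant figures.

L = 1896 bits.
Propagation delay = 87 / 200000000 = 0.435 μs.
Transmission budget = 2.49 − 0.435 = 2.055 μs.
R ≥ L / t_tx = 1896 bits / 2.055e-06 s = 922.6 Mbps.

922.6 Mbps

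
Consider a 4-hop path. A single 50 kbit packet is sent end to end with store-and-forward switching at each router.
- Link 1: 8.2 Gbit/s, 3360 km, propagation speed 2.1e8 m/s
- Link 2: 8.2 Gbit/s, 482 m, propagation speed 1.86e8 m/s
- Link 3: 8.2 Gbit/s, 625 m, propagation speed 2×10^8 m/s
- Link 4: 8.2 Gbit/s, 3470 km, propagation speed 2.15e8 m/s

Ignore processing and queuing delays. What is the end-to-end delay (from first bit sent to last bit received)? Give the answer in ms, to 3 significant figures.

32.2 ms

L = 50000 bits.
Transmission delay per hop = L/R = 50000/8.2e+09 = 0.00609756 ms; 4 hops → 0.0243902 ms.
Propagation delays (d/s per hop): 16, 0.0025914, 0.003125, 16.1395 ms; sum = 32.1453 ms.
End-to-end = 32.2 ms.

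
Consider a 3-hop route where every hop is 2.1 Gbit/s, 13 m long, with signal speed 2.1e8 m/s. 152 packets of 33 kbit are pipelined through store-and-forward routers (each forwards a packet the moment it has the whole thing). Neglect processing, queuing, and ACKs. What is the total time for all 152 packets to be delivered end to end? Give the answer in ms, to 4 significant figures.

2.420 ms

Per-hop transmission t_tx = L/R = 33000/2100000000 = 0.0157143 ms.
Per-hop propagation t_prop = 13/210000000 = 6.19048e-05 ms.
Pipeline fill: first packet needs 3·t_tx to clear all hops; remaining 151 packets each add one t_tx.
Total = (3+152-1)·t_tx + 3·t_prop = 154·0.0157143 + 3·6.19048e-05 = 2.420 ms.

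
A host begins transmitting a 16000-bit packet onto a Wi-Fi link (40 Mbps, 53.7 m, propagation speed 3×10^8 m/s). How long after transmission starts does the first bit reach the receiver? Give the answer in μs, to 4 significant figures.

0.1790 μs

First bit experiences only propagation delay: d/s = 53.7/300000000 = 0.1790 μs.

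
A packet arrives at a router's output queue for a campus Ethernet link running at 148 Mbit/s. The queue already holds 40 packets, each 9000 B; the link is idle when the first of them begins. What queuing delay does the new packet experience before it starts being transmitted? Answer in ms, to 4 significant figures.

Each queued packet: L/R = 72000/148000000 = 0.486486 ms.
40 queued → 19.4595 ms.
Queuing delay = 19.46 ms.

19.46 ms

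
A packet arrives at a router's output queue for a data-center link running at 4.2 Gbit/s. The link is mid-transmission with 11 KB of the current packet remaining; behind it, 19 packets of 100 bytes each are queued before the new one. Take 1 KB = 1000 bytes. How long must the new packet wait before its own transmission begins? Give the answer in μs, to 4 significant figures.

Each queued packet: L/R = 800/4200000000 = 0.190476 μs.
19 queued → 3.61905 μs.
Plus remaining 88000 bits of current packet: 20.9524 μs.
Queuing delay = 24.57 μs.

24.57 μs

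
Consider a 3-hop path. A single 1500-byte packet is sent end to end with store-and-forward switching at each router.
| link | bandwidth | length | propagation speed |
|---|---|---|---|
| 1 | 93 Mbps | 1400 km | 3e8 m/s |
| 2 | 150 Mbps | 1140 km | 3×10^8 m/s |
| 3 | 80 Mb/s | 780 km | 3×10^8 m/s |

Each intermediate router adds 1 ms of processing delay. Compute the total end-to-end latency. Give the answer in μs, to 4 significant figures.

13430 μs

L = 1500 × 8 = 12000 bits.
Transmission delays (L/R per hop): 129.032, 80, 150 μs; sum = 359.032 μs.
Propagation delays (d/s per hop): 4666.67, 3800, 2600 μs; sum = 11066.7 μs.
Processing at 2 router(s): 2 × 1 ms = 2000 μs.
End-to-end = 13430 μs.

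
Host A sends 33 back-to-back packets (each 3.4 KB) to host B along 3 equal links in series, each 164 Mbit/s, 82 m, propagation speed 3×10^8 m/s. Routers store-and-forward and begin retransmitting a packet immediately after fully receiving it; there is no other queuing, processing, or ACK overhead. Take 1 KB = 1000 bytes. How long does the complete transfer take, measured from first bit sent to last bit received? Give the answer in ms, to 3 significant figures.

Per-hop transmission t_tx = L/R = 27200/164000000 = 0.165854 ms.
Per-hop propagation t_prop = 82/300000000 = 0.000273333 ms.
Pipeline fill: first packet needs 3·t_tx to clear all hops; remaining 32 packets each add one t_tx.
Total = (3+33-1)·t_tx + 3·t_prop = 35·0.165854 + 3·0.000273333 = 5.81 ms.

5.81 ms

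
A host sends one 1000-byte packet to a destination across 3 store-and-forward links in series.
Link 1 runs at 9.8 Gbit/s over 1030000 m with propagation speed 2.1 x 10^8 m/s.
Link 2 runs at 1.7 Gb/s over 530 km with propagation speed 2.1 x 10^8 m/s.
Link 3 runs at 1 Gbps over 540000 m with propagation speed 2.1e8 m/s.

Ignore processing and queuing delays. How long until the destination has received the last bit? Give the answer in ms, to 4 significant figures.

10.01 ms

L = 1000 × 8 = 8000 bits.
Transmission delays (L/R per hop): 0.000816327, 0.00470588, 0.008 ms; sum = 0.0135222 ms.
Propagation delays (d/s per hop): 4.90476, 2.52381, 2.57143 ms; sum = 10 ms.
End-to-end = 10.01 ms.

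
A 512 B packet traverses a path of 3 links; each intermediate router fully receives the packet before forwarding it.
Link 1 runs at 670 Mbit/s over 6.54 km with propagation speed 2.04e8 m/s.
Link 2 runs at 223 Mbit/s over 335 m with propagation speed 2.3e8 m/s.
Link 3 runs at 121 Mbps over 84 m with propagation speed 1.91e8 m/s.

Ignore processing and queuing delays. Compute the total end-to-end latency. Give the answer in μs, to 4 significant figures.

92.29 μs

L = 512 × 8 = 4096 bits.
Transmission delays (L/R per hop): 6.11343, 18.3677, 33.8512 μs; sum = 58.3324 μs.
Propagation delays (d/s per hop): 32.0588, 1.45652, 0.439791 μs; sum = 33.9551 μs.
End-to-end = 92.29 μs.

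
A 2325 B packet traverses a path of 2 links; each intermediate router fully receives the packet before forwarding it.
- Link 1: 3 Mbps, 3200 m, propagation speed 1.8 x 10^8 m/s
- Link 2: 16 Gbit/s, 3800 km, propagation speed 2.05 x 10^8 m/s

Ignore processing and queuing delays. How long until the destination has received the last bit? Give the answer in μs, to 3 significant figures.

24800 μs

L = 2325 × 8 = 18600 bits.
Transmission delays (L/R per hop): 6200, 1.1625 μs; sum = 6201.16 μs.
Propagation delays (d/s per hop): 17.7778, 18536.6 μs; sum = 18554.4 μs.
End-to-end = 24800 μs.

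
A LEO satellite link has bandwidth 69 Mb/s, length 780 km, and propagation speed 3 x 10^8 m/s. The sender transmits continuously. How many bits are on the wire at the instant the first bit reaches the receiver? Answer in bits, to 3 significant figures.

179000 bits

Propagation delay = 780000 / 300000000 = 0.0026 s.
BDP = R × t_prop = 69000000 × 0.0026 = 179400 bits.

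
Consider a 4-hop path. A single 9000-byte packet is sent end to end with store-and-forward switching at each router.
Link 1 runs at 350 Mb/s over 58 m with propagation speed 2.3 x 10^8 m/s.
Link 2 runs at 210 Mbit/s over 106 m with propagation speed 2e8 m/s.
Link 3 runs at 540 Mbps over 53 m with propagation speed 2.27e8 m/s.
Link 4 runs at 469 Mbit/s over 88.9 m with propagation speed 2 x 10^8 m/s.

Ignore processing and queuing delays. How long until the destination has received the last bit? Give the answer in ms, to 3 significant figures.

L = 9000 × 8 = 72000 bits.
Transmission delays (L/R per hop): 0.205714, 0.342857, 0.133333, 0.153518 ms; sum = 0.835423 ms.
Propagation delays (d/s per hop): 0.000252174, 0.00053, 0.00023348, 0.0004445 ms; sum = 0.00146015 ms.
End-to-end = 0.837 ms.

0.837 ms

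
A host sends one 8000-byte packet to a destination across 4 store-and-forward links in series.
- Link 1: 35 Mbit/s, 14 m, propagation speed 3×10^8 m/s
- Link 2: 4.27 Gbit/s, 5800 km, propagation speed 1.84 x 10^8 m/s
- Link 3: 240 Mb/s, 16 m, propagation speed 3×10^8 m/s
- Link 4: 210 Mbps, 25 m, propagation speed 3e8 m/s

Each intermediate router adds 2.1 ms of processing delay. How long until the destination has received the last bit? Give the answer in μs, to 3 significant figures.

40200 μs

L = 8000 × 8 = 64000 bits.
Transmission delays (L/R per hop): 1828.57, 14.9883, 266.667, 304.762 μs; sum = 2414.99 μs.
Propagation delays (d/s per hop): 0.0466667, 31521.7, 0.0533333, 0.0833333 μs; sum = 31521.9 μs.
Processing at 3 router(s): 3 × 2.1 ms = 6300 μs.
End-to-end = 40200 μs.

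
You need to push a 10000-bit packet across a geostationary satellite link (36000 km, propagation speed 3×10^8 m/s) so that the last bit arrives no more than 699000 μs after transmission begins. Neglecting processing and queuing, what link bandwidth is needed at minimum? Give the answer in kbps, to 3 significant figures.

Propagation delay = 36000000 / 300000000 = 120000 μs.
Transmission budget = 699000 − 120000 = 579000 μs.
R ≥ L / t_tx = 10000 bits / 0.579 s = 17.3 kbps.

17.3 kbps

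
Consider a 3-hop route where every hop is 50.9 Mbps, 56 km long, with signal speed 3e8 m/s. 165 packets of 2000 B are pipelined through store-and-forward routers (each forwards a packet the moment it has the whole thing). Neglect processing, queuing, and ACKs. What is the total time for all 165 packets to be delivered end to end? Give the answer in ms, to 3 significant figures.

53.1 ms

Per-hop transmission t_tx = L/R = 16000/50900000 = 0.314342 ms.
Per-hop propagation t_prop = 56000/300000000 = 0.186667 ms.
Pipeline fill: first packet needs 3·t_tx to clear all hops; remaining 164 packets each add one t_tx.
Total = (3+165-1)·t_tx + 3·t_prop = 167·0.314342 + 3·0.186667 = 53.1 ms.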